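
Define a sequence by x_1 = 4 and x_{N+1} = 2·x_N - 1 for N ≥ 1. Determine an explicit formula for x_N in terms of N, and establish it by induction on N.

x_N = 3·2^(N - 1) + 1

Computing the first terms: x_1 = 4, x_2 = 7, x_3 = 13. This suggests x_N = 3·2^(N - 1) + 1.
Base step (N = 1): the formula gives 4 = 4 = x_1.
Suppose the result is true for N = m, so x_m = 3·2^(m - 1) + 1.
Then x_{m+1} = 2·x_m - 1 = 2·(3·2^(m - 1) + 1) - 1 = 3·2^m + 1 = 3·2^((m+1) - 1) + 1,
which is the claimed formula at N = m+1.
By induction, the statement is established for all N ≥ 1.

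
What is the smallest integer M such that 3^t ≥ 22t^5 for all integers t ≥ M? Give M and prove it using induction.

At t = 15: 14348907 < 16706250, so the inequality fails and M ≥ 16. We prove 3^t ≥ 22t^5 for all t ≥ 16.
When t = 16: 3^t = 43046721 and 22t^5 = 23068672, so 43046721 ≥ 23068672.
Inductive step: suppose the statement holds for some j ≥ 16, so 3^j ≥ 22j^5.
Then 3^(j + 1) = 3·(3^j) ≥ 3·(22j^5).
Also, for j ≥ 16 we have 3·(22j^5) ≥ 22(j+1)^5, since 3 ≥ (1 + 1/j)^5 for all j ≥ 16.
Combining, 3^(j + 1) ≥ 22(j+1)^5.
Hence, by induction on t, the claim holds for every t ≥ 16.
Hence the smallest such M is 16.

M = 16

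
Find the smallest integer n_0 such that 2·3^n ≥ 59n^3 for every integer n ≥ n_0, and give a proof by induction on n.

n_0 = 10

At n = 9: 39366 < 43011, so the inequality fails and n_0 ≥ 10. We prove 2·3^n ≥ 59n^3 for all n ≥ 10.
When n = 10: 2·3^n = 118098 and 59n^3 = 59000, so 118098 ≥ 59000.
Inductive step: assume the claim holds for n = r, so 2·3^r ≥ 59r^3.
Then 2·3^(r + 1) = 3·(2·3^r) ≥ 3·(59r^3).
Also, for r ≥ 10 we have 3·(59r^3) ≥ 59(r+1)^3, since 3 ≥ (1 + 1/r)^3 for all r ≥ 10.
Combining, 2·3^(r + 1) ≥ 59(r+1)^3.
By the principle of mathematical induction, the result holds for all n ≥ 10.
Hence the smallest such n_0 is 10.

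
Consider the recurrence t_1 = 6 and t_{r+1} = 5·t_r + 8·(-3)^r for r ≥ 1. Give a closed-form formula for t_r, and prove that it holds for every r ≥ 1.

Computing the first terms: t_1 = 6, t_2 = 6, t_3 = 102. This suggests t_r = -(-3)^r + 3·5^(r - 1).
Base step (r = 1): the formula gives 6 = 6 = t_1.
Inductive step: assume the claim holds for r = j, so t_j = -(-3)^j + 3·5^(j - 1).
Then t_{j+1} = 5·t_j + 8·(-3)^j = 5·(-(-3)^j + 3·5^(j - 1)) + 8·(-3)^j = -(-3)^(j + 1) + 3·5^j = -(-3)^(j+1) + 3·5^((j+1) - 1),
which is the claimed formula at r = j+1.
By the principle of mathematical induction, the result holds for all r ≥ 1.

t_r = -(-3)^r + 3·5^(r - 1)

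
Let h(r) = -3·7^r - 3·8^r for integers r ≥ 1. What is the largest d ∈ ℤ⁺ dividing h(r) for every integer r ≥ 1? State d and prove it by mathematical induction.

Computing the first values: h(1) = -45 and h(2) = -339; gcd(-45, -339) = 3, so d ≤ 3.
We prove 3 | -3·7^r - 3·8^r for all r ≥ 1 by induction on r.
Base case (r = 1): h(1) = -45 = 3·(-15), so 3 | h(1).
Inductive step: assume the claim holds for r = m, i.e. 3 | h(m). Then
h(m+1) − 8·h(m) = (-3·7^(m+1) - 3·8^(m+1)) − 8·(-3·7^m - 3·8^m) = (-3)·7^m·(7 − 8) = (3)·7^m. Since 3 | h(m) by the inductive hypothesis, 3 | 8·h(m); and 3 | 3 since 3 = 3·1. Therefore 3 | h(m+1).
By induction, the statement is established for all r ≥ 1.
Therefore the largest such d is 3.

d = 3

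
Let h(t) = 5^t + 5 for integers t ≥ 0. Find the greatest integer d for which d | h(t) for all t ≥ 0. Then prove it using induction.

Computing the first values: h(0) = 6 and h(1) = 10; gcd(6, 10) = 2, so d ≤ 2.
We prove 2 | 5^t + 5 for all t ≥ 0 by induction on t.
For the base case t = 0: h(0) = 6 = 2·(3), so 2 | h(0).
Suppose the result is true for t = r, i.e. 2 | h(r). Then
h(r+1) = 5^(r+1) + 5 = 5·(5^r + 5) - 20 = 5·h(r) - 20. The first term is divisible by 2 by the inductive hypothesis, and -20 is divisible by 2. Hence 2 | h(r+1).
By the principle of mathematical induction, the result holds for all t ≥ 0.
Therefore the largest such d is 2.

d = 2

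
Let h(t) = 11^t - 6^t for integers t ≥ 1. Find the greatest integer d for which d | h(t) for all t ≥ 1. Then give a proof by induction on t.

d = 5

Computing the first values: h(1) = 5 and h(2) = 85; gcd(5, 85) = 5, so d ≤ 5.
We prove 5 | 11^t - 6^t for all t ≥ 1 by induction on t.
When t = 1: h(1) = 5 = 5·(1), so 5 | h(1).
Inductive step: assume the claim holds for t = j, i.e. 5 | h(j). Then
11^{j+1} − 6^{j+1} = 11·11^j − 6·6^j = 11·(11^j − 6^j) + (5)·6^j. The first term is divisible by 5 by the inductive hypothesis, and the second term (5)·6^j is divisible by 5 since 5 | 5. Hence 5 | h(j+1).
By the principle of mathematical induction, the result holds for all t ≥ 1.
Therefore the largest such d is 5.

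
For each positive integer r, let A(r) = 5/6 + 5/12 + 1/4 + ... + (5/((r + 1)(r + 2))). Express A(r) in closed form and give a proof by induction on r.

We claim A(r) = 5r/(2(r + 2)) for all r ≥ 1.
When r = 1: A(1) = 5/6, and the closed form gives 5/6. They agree.
For the inductive step, assume it holds for an arbitrary p ≥ 1, so A(p) = 5p/(2(p + 2)).
Then A(p+1) = A(p) + (5/((p + 2)(p + 3))) = (5p/(2(p + 2))) + (5/((p + 2)(p + 3))).
Simplifying, A(p+1) = 5(p + 1)/(2(p + 3)) = 5(p+1)/(2((p+1) + 2)),
which is the closed form with r = p+1.
This completes the induction.

A(r) = 5r/(2(r + 2))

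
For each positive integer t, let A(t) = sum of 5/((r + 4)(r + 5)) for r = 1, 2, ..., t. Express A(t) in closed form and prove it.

We claim A(t) = t/(t + 5) for all t ≥ 1.
Base step (t = 1): A(1) = 1/6, and the closed form gives 1/6. They agree.
Suppose the result is true for t = r, so A(r) = r/(r + 5).
Then A(r+1) = A(r) + (5/((r + 5)(r + 6))) = (r/(r + 5)) + (5/((r + 5)(r + 6))).
Simplifying, A(r+1) = (r + 1)/(r + 6) = (r+1)/((r+1) + 5),
which is the closed form with t = r+1.
This completes the induction.

A(t) = t/(t + 5)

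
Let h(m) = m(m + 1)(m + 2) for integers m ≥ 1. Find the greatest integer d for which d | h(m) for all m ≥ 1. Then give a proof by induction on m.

d = 6

Computing the first values: h(1) = 6 and h(2) = 24; gcd(6, 24) = 6, so d ≤ 6.
We prove 6 | m(m + 1)(m + 2) for all m ≥ 1 by induction on m.
For the base case m = 1: h(1) = 6 = 6·(1), so 6 | h(1).
Inductive step: assume the claim holds for m = r, i.e. 6 | h(r). Then
h(r+1) − h(r) = (r+1)·(r+2)·(r+3) − r·(r+1)·(r+2) = (r+1)·(r+2)·[(r+3) − r] = 3·(r+1)·(r+2). The product of 2 consecutive integers is divisible by (2)! = 2, so h(r+1) − h(r) is divisible by 3·2 = 6. By the inductive hypothesis 6 | h(r), hence 6 | h(r+1).
By the principle of mathematical induction, the result holds for all m ≥ 1.
Therefore the largest such d is 6.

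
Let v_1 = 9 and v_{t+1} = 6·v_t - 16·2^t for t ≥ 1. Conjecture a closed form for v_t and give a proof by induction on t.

v_t = 2^(t + 2) + 6^(t - 1)

Computing the first terms: v_1 = 9, v_2 = 22, v_3 = 68. This suggests v_t = 2^(t + 2) + 6^(t - 1).
For the base case t = 1: the formula gives 9 = 9 = v_1.
Inductive step: suppose the statement holds for some k ≥ 1, so v_k = 2^(k + 2) + 6^(k - 1).
Then v_{k+1} = 6·v_k - 16·2^k = 6·(2^(k + 2) + 6^(k - 1)) - 16·2^k = 2^(k + 3) + 6^k = 2^((k+1) + 2) + 6^((k+1) - 1),
which is the claimed formula at t = k+1.
Hence, by induction on t, the claim holds for every t ≥ 1.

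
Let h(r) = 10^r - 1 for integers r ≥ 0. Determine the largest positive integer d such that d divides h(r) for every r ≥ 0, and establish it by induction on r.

Computing the first values: h(0) = 0 and h(1) = 9; gcd(0, 9) = 9, so d ≤ 9.
We prove 9 | 10^r - 1 for all r ≥ 0 by induction on r.
When r = 0: h(0) = 0 = 9·(0), so 9 | h(0).
Inductive step: suppose the statement holds for some i ≥ 0, i.e. 9 | h(i). Then
h(i+1) = 10^(i+1) - 1 = 10·(10^i - 1) + 9 = 10·h(i) + 9. The first term is divisible by 9 by the inductive hypothesis, and 9 is divisible by 9. Hence 9 | h(i+1).
Hence, by induction on r, the claim holds for every r ≥ 0.
Therefore the largest such d is 9.

d = 9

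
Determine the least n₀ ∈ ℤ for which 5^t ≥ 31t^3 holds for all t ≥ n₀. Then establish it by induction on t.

n₀ = 6

At t = 5: 3125 < 3875, so the inequality fails and n₀ ≥ 6. We prove 5^t ≥ 31t^3 for all t ≥ 6.
When t = 6: 5^t = 15625 and 31t^3 = 6696, so 15625 ≥ 6696.
Suppose the result is true for t = i, so 5^i ≥ 31i^3.
Then 5^(i + 1) = 5·(5^i) ≥ 5·(31i^3).
Also, for i ≥ 6 we have 5·(31i^3) ≥ 31(i+1)^3, since 5 ≥ (1 + 1/i)^3 for all i ≥ 6.
Combining, 5^(i + 1) ≥ 31(i+1)^3.
By induction, the statement is established for all t ≥ 6.
Hence the smallest such n₀ is 6.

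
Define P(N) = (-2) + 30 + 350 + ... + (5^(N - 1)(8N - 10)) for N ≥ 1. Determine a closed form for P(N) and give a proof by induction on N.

P(N) = 5^N(2N - 3) + 3

We claim P(N) = 5^N(2N - 3) + 3 for all N ≥ 1.
For the base case N = 1: P(1) = -2, and the closed form gives -2. They agree.
Inductive step: suppose the statement holds for some j ≥ 1, so P(j) = 5^j(2j - 3) + 3.
Then P(j+1) = P(j) + (5^j(8j - 2)) = (5^j(2j - 3) + 3) + (5^j(8j - 2)).
Simplifying, P(j+1) = 10·5^j·j - 5·5^j + 3 = 5^(j+1)(2(j+1) - 3) + 3,
which is the closed form with N = j+1.
By induction, the statement is established for all N ≥ 1.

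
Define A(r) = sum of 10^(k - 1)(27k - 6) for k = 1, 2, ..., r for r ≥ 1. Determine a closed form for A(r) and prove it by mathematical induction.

We claim A(r) = 10^r(3r - 1) + 1 for all r ≥ 1.
Base step (r = 1): A(1) = 21, and the closed form gives 21. They agree.
Inductive step: suppose the statement holds for some k ≥ 1, so A(k) = 10^k(3k - 1) + 1.
Then A(k+1) = A(k) + (10^k(27k + 21)) = (10^k(3k - 1) + 1) + (10^k(27k + 21)).
Simplifying, A(k+1) = 30·10^k·k + 20·10^k + 1 = 10^(k+1)(3(k+1) - 1) + 1,
which is the closed form with r = k+1.
By induction, the statement is established for all r ≥ 1.

A(r) = 10^r(3r - 1) + 1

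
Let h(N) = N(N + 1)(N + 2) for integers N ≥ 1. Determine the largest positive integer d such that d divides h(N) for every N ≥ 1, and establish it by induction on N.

Computing the first values: h(1) = 6 and h(2) = 24; gcd(6, 24) = 6, so d ≤ 6.
We prove 6 | N(N + 1)(N + 2) for all N ≥ 1 by induction on N.
For the base case N = 1: h(1) = 6 = 6·(1), so 6 | h(1).
Inductive step: suppose the statement holds for some p ≥ 1, i.e. 6 | h(p). Then
h(p+1) − h(p) = (p+1)·(p+2)·(p+3) − p·(p+1)·(p+2) = (p+1)·(p+2)·[(p+3) − p] = 3·(p+1)·(p+2). The product of 2 consecutive integers is divisible by (2)! = 2, so h(p+1) − h(p) is divisible by 3·2 = 6. By the inductive hypothesis 6 | h(p), hence 6 | h(p+1).
Hence, by induction on N, the claim holds for every N ≥ 1.
Therefore the largest such d is 6.

d = 6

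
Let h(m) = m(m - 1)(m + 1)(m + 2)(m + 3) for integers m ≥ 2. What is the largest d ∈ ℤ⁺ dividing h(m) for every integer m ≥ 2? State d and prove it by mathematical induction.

d = 120

Computing the first values: h(2) = 120 and h(3) = 720; gcd(120, 720) = 120, so d ≤ 120.
We prove 120 | m(m - 1)(m + 1)(m + 2)(m + 3) for all m ≥ 2 by induction on m.
For the base case m = 2: h(2) = 120 = 120·(1), so 120 | h(2).
Inductive step: assume the claim holds for m = r, i.e. 120 | h(r). Then
h(r+1) − h(r) = r·(r+1)·(r+2)·(r+3)·(r+4) − (r-1)·r·(r+1)·(r+2)·(r+3) = r·(r+1)·(r+2)·(r+3)·[(r+4) − (r-1)] = 5·r·(r+1)·(r+2)·(r+3). The product of 4 consecutive integers is divisible by (4)! = 24, so h(r+1) − h(r) is divisible by 5·24 = 120. By the inductive hypothesis 120 | h(r), hence 120 | h(r+1).
Hence, by induction on m, the claim holds for every m ≥ 2.
Therefore the largest such d is 120.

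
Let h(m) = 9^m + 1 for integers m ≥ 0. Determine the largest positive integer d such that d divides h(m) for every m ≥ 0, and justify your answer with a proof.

d = 2

Computing the first values: h(0) = 2 and h(1) = 10; gcd(2, 10) = 2, so d ≤ 2.
We prove 2 | 9^m + 1 for all m ≥ 0 by induction on m.
When m = 0: h(0) = 2 = 2·(1), so 2 | h(0).
For the inductive step, assume it holds for an arbitrary p ≥ 0, i.e. 2 | h(p). Then
h(p+1) = 9^(p+1) + 1 = 9·(9^p + 1) - 8 = 9·h(p) - 8. The first term is divisible by 2 by the inductive hypothesis, and -8 is divisible by 2. Hence 2 | h(p+1).
By induction, the statement is established for all m ≥ 0.
Therefore the largest such d is 2.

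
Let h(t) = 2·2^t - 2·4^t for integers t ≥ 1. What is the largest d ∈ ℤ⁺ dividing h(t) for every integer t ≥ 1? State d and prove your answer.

d = 4

Computing the first values: h(1) = -4 and h(2) = -24; gcd(-4, -24) = 4, so d ≤ 4.
We prove 4 | 2·2^t - 2·4^t for all t ≥ 1 by induction on t.
Base step (t = 1): h(1) = -4 = 4·(-1), so 4 | h(1).
Suppose the result is true for t = r, i.e. 4 | h(r). Then
h(r+1) − 4·h(r) = (2·2^(r+1) - 2·4^(r+1)) − 4·(2·2^r - 2·4^r) = (2)·2^r·(2 − 4) = (-4)·2^r. Since 4 | h(r) by the inductive hypothesis, 4 | 4·h(r); and 4 | -4 since -4 = 4·-1. Therefore 4 | h(r+1).
By induction, the statement is established for all t ≥ 1.
Therefore the largest such d is 4.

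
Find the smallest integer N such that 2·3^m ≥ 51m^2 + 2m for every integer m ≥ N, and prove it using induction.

N = 7

At m = 6: 1458 < 1848, so the inequality fails and N ≥ 7. We prove 2·3^m ≥ 51m^2 + 2m for all m ≥ 7.
For the base case m = 7: 2·3^m = 4374 and 51m^2 + 2m = 2513, so 4374 ≥ 2513.
Inductive step: assume the claim holds for m = i, so 2·3^i ≥ 51i^2 + 2i.
Then 2·3^(i + 1) = 3·(2·3^i) ≥ 3·(51i^2 + 2i).
Also, for i ≥ 7 we have 3·(51i^2 + 2i) ≥ 51(i+1)^2 + 2(i+1), since 3·(51i^2 + 2i) − (51(i+1)^2 + 2(i+1)) = 102i^2 - 98i - 53, which is nonnegative for all i ≥ 7.
Combining, 2·3^(i + 1) ≥ 51(i+1)^2 + 2(i+1).
By induction, the statement is established for all m ≥ 7.
Hence the smallest such N is 7.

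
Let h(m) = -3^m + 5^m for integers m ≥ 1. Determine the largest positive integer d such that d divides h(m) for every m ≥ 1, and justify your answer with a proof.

Computing the first values: h(1) = 2 and h(2) = 16; gcd(2, 16) = 2, so d ≤ 2.
We prove 2 | -3^m + 5^m for all m ≥ 1 by induction on m.
For the base case m = 1: h(1) = 2 = 2·(1), so 2 | h(1).
Inductive step: assume the claim holds for m = i, i.e. 2 | h(i). Then
5^{i+1} − 3^{i+1} = 5·5^i − 3·3^i = 5·(5^i − 3^i) + (2)·3^i. The first term is divisible by 2 by the inductive hypothesis, and the second term (2)·3^i is divisible by 2 since 2 | 2. Hence 2 | h(i+1).
Hence, by induction on m, the claim holds for every m ≥ 1.
Therefore the largest such d is 2.

d = 2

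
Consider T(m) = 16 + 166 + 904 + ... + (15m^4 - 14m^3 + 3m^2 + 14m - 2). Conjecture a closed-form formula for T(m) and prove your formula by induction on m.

T(m) = m(3m^4 + 4m^3 - m^2 + 5m + 5)

We claim T(m) = m(3m^4 + 4m^3 - m^2 + 5m + 5) for all m ≥ 1.
For the base case m = 1: T(1) = 16, and the closed form gives 16. They agree.
Suppose the result is true for m = p, so T(p) = p(3p^4 + 4p^3 - p^2 + 5p + 5).
Then T(p+1) = T(p) + (15p^4 + 46p^3 + 51p^2 + 38p + 16) = (p(3p^4 + 4p^3 - p^2 + 5p + 5)) + (15p^4 + 46p^3 + 51p^2 + 38p + 16).
Simplifying, T(p+1) = (p + 1)(3p^4 + 16p^3 + 29p^2 + 27p + 16) = (p+1)(3(p+1)^4 + 4(p+1)^3 - (p+1)^2 + 5(p+1) + 5),
which is the closed form with m = p+1.
Hence, by induction on m, the claim holds for every m ≥ 1.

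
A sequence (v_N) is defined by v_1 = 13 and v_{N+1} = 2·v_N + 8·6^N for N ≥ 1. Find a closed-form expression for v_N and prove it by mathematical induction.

Computing the first terms: v_1 = 13, v_2 = 74, v_3 = 436. This suggests v_N = 2^(N - 1) + 2·6^N.
When N = 1: the formula gives 13 = 13 = v_1.
Suppose the result is true for N = p, so v_p = 2^(p - 1) + 2·6^p.
Then v_{p+1} = 2·v_p + 8·6^p = 2·(2^(p - 1) + 2·6^p) + 8·6^p = 2^p + 2·6^(p + 1) = 2^((p+1) - 1) + 2·6^(p+1),
which is the claimed formula at N = p+1.
By induction, the statement is established for all N ≥ 1.

v_N = 2^(N - 1) + 2·6^N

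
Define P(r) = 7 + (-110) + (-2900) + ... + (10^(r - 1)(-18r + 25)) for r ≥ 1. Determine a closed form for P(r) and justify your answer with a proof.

We claim P(r) = 10^r(-2r + 3) - 3 for all r ≥ 1.
Base step (r = 1): P(1) = 7, and the closed form gives 7. They agree.
For the inductive step, assume it holds for an arbitrary j ≥ 1, so P(j) = 10^j(-2j + 3) - 3.
Then P(j+1) = P(j) + (10^j(-18j + 7)) = (10^j(-2j + 3) - 3) + (10^j(-18j + 7)).
Simplifying, P(j+1) = -20·10^j·j + 10·10^j - 3 = 10^(j+1)(-2(j+1) + 3) - 3,
which is the closed form with r = j+1.
Hence, by induction on r, the claim holds for every r ≥ 1.

P(r) = 10^r(-2r + 3) - 3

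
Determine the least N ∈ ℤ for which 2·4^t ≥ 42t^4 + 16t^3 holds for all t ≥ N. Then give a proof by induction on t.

N = 9

At t = 8: 131072 < 180224, so the inequality fails and N ≥ 9. We prove 2·4^t ≥ 42t^4 + 16t^3 for all t ≥ 9.
When t = 9: 2·4^t = 524288 and 42t^4 + 16t^3 = 287226, so 524288 ≥ 287226.
Inductive step: suppose the statement holds for some m ≥ 9, so 2·4^m ≥ 42m^4 + 16m^3.
Then 2·4^(m + 1) = 4·(2·4^m) ≥ 4·(42m^4 + 16m^3).
Also, for m ≥ 9 we have 4·(42m^4 + 16m^3) ≥ 42(m+1)^4 + 16(m+1)^3, since 4·(42m^4 + 16m^3) − (42(m+1)^4 + 16(m+1)^3) = 126m^4 - 120m^3 - 300m^2 - 216m - 58, which is nonnegative for all m ≥ 9.
Combining, 2·4^(m + 1) ≥ 42(m+1)^4 + 16(m+1)^3.
Hence, by induction on t, the claim holds for every t ≥ 9.
Hence the smallest such N is 9.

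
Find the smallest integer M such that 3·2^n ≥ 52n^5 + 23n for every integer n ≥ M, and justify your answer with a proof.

At n = 28: 805306368 < 894939780, so the inequality fails and M ≥ 29. We prove 3·2^n ≥ 52n^5 + 23n for all n ≥ 29.
For the base case n = 29: 3·2^n = 1610612736 and 52n^5 + 23n = 1066580415, so 1610612736 ≥ 1066580415.
Inductive step: assume the claim holds for n = i, so 3·2^i ≥ 52i^5 + 23i.
Then 3·2^(i + 1) = 2·(3·2^i) ≥ 2·(52i^5 + 23i).
Also, for i ≥ 29 we have 2·(52i^5 + 23i) ≥ 52(i+1)^5 + 23(i+1), since 2·(52i^5 + 23i) − (52(i+1)^5 + 23(i+1)) = 52i^5 - 260i^4 - 520i^3 - 520i^2 - 237i - 75, which is nonnegative for all i ≥ 29.
Combining, 3·2^(i + 1) ≥ 52(i+1)^5 + 23(i+1).
By the principle of mathematical induction, the result holds for all n ≥ 29.
Hence the smallest such M is 29.

M = 29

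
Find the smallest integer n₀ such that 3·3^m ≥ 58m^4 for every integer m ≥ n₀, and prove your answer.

n₀ = 12

At m = 11: 531441 < 849178, so the inequality fails and n₀ ≥ 12. We prove 3·3^m ≥ 58m^4 for all m ≥ 12.
When m = 12: 3·3^m = 1594323 and 58m^4 = 1202688, so 1594323 ≥ 1202688.
Inductive step: suppose the statement holds for some r ≥ 12, so 3·3^r ≥ 58r^4.
Then 3·3^(r + 1) = 3·(3·3^r) ≥ 3·(58r^4).
Also, for r ≥ 12 we have 3·(58r^4) ≥ 58(r+1)^4, since 3 ≥ (1 + 1/r)^4 for all r ≥ 12.
Combining, 3·3^(r + 1) ≥ 58(r+1)^4.
This completes the induction.
Hence the smallest such n₀ is 12.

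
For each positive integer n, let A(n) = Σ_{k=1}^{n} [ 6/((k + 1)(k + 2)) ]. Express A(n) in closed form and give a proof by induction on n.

A(n) = 3n/(n + 2)

We claim A(n) = 3n/(n + 2) for all n ≥ 1.
Base step (n = 1): A(1) = 1, and the closed form gives 1. They agree.
Inductive step: assume the claim holds for n = k, so A(k) = 3k/(k + 2).
Then A(k+1) = A(k) + (6/((k + 2)(k + 3))) = (3k/(k + 2)) + (6/((k + 2)(k + 3))).
Simplifying, A(k+1) = 3(k + 1)/(k + 3) = 3(k+1)/((k+1) + 2),
which is the closed form with n = k+1.
Hence, by induction on n, the claim holds for every n ≥ 1.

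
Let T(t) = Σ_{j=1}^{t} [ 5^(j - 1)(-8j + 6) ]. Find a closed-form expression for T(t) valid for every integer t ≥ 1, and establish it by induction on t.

We claim T(t) = 2·5^t(-t + 1) - 2 for all t ≥ 1.
When t = 1: T(1) = -2, and the closed form gives -2. They agree.
For the inductive step, assume it holds for an arbitrary j ≥ 1, so T(j) = 2·5^j(-j + 1) - 2.
Then T(j+1) = T(j) + (5^j(-8j - 2)) = (2·5^j(-j + 1) - 2) + (5^j(-8j - 2)).
Simplifying, T(j+1) = -10·5^j·j - 2 = 2·5^(j+1)(-(j+1) + 1) - 2,
which is the closed form with t = j+1.
By induction, the statement is established for all t ≥ 1.

T(t) = 2·5^t(-t + 1) - 2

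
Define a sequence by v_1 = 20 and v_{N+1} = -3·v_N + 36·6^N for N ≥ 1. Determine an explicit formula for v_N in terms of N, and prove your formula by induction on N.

Computing the first terms: v_1 = 20, v_2 = 156, v_3 = 828. This suggests v_N = -4(-3)^(N - 1) + 4·6^N.
For the base case N = 1: the formula gives 20 = 20 = v_1.
For the inductive step, assume it holds for an arbitrary i ≥ 1, so v_i = -4(-3)^(i - 1) + 4·6^i.
Then v_{i+1} = -3·v_i + 36·6^i = -3·(-4(-3)^(i - 1) + 4·6^i) + 36·6^i = -4(-3)^i + 4·6^(i + 1) = -4(-3)^((i+1) - 1) + 4·6^(i+1),
which is the claimed formula at N = i+1.
By induction, the statement is established for all N ≥ 1.

v_N = -4(-3)^(N - 1) + 4·6^N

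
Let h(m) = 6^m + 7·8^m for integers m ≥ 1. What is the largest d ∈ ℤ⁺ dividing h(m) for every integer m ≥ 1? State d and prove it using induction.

Computing the first values: h(1) = 62 and h(2) = 484; gcd(62, 484) = 2, so d ≤ 2.
We prove 2 | 6^m + 7·8^m for all m ≥ 1 by induction on m.
When m = 1: h(1) = 62 = 2·(31), so 2 | h(1).
For the inductive step, assume it holds for an arbitrary i ≥ 1, i.e. 2 | h(i). Then
h(i+1) − 8·h(i) = (6^(i+1) + 7·8^(i+1)) − 8·(6^i + 7·8^i) = (1)·6^i·(6 − 8) = (-2)·6^i. Since 2 | h(i) by the inductive hypothesis, 2 | 8·h(i); and 2 | -2 since -2 = 2·-1. Therefore 2 | h(i+1).
By induction, the statement is established for all m ≥ 1.
Therefore the largest such d is 2.

d = 2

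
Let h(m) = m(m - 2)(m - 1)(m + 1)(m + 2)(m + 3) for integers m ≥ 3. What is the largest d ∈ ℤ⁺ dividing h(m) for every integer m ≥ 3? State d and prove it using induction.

Computing the first values: h(3) = 720 and h(4) = 5040; gcd(720, 5040) = 720, so d ≤ 720.
We prove 720 | m(m - 2)(m - 1)(m + 1)(m + 2)(m + 3) for all m ≥ 3 by induction on m.
For the base case m = 3: h(3) = 720 = 720·(1), so 720 | h(3).
Inductive step: assume the claim holds for m = r, i.e. 720 | h(r). Then
h(r+1) − h(r) = (r-1)·r·(r+1)·(r+2)·(r+3)·(r+4) − (r-2)·(r-1)·r·(r+1)·(r+2)·(r+3) = (r-1)·r·(r+1)·(r+2)·(r+3)·[(r+4) − (r-2)] = 6·(r-1)·r·(r+1)·(r+2)·(r+3). The product of 5 consecutive integers is divisible by (5)! = 120, so h(r+1) − h(r) is divisible by 6·120 = 720. By the inductive hypothesis 720 | h(r), hence 720 | h(r+1).
By the principle of mathematical induction, the result holds for all m ≥ 3.
Therefore the largest such d is 720.

d = 720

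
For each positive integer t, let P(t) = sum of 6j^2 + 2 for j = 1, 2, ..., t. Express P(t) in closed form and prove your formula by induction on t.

We claim P(t) = t(2t^2 + 3t + 3) for all t ≥ 1.
For the base case t = 1: P(1) = 8, and the closed form gives 8. They agree.
For the inductive step, assume it holds for an arbitrary j ≥ 1, so P(j) = j(2j^2 + 3j + 3).
Then P(j+1) = P(j) + (6(j + 1)^2 + 2) = (j(2j^2 + 3j + 3)) + (6(j + 1)^2 + 2).
Simplifying, P(j+1) = (j + 1)(2j^2 + 7j + 8) = (j+1)(2(j+1)^2 + 3(j+1) + 3),
which is the closed form with t = j+1.
This completes the induction.

P(t) = t(2t^2 + 3t + 3)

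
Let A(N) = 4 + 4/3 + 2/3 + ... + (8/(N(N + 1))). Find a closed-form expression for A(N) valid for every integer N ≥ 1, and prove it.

A(N) = 8N/(N + 1)

We claim A(N) = 8N/(N + 1) for all N ≥ 1.
For the base case N = 1: A(1) = 4, and the closed form gives 4. They agree.
Suppose the result is true for N = m, so A(m) = 8m/(m + 1).
Then A(m+1) = A(m) + (8/((m + 1)(m + 2))) = (8m/(m + 1)) + (8/((m + 1)(m + 2))).
Simplifying, A(m+1) = 8(m + 1)/(m + 2) = 8(m+1)/((m+1) + 1),
which is the closed form with N = m+1.
By induction, the statement is established for all N ≥ 1.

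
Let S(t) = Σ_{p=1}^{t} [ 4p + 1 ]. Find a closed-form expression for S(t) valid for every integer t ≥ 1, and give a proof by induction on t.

We claim S(t) = t(2t + 3) for all t ≥ 1.
When t = 1: S(1) = 5, and the closed form gives 5. They agree.
For the inductive step, assume it holds for an arbitrary p ≥ 1, so S(p) = p(2p + 3).
Then S(p+1) = S(p) + (4p + 5) = (p(2p + 3)) + (4p + 5).
Simplifying, S(p+1) = (p + 1)(2p + 5) = (p+1)(2(p+1) + 3),
which is the closed form with t = p+1.
Hence, by induction on t, the claim holds for every t ≥ 1.

S(t) = t(2t + 3)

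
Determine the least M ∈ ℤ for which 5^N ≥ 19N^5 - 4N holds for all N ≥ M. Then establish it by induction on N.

At N = 8: 390625 < 622560, so the inequality fails and M ≥ 9. We prove 5^N ≥ 19N^5 - 4N for all N ≥ 9.
When N = 9: 5^N = 1953125 and 19N^5 - 4N = 1121895, so 1953125 ≥ 1121895.
Suppose the result is true for N = j, so 5^j ≥ 19j^5 - 4j.
Then 5^(j + 1) = 5·(5^j) ≥ 5·(19j^5 - 4j).
Also, for j ≥ 9 we have 5·(19j^5 - 4j) ≥ 19(j+1)^5 - 4(j+1), since 5·(19j^5 - 4j) − (19(j+1)^5 - 4(j+1)) = 76j^5 - 95j^4 - 190j^3 - 190j^2 - 111j - 15, which is nonnegative for all j ≥ 9.
Combining, 5^(j + 1) ≥ 19(j+1)^5 - 4(j+1).
Hence, by induction on N, the claim holds for every N ≥ 9.
Hence the smallest such M is 9.

M = 9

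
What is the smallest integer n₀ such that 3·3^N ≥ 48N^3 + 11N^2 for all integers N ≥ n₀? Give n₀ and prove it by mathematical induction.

n₀ = 9

At N = 8: 19683 < 25280, so the inequality fails and n₀ ≥ 9. We prove 3·3^N ≥ 48N^3 + 11N^2 for all N ≥ 9.
Base step (N = 9): 3·3^N = 59049 and 48N^3 + 11N^2 = 35883, so 59049 ≥ 35883.
For the inductive step, assume it holds for an arbitrary i ≥ 9, so 3·3^i ≥ 48i^3 + 11i^2.
Then 3·3^(i + 1) = 3·(3·3^i) ≥ 3·(48i^3 + 11i^2).
Also, for i ≥ 9 we have 3·(48i^3 + 11i^2) ≥ 48(i+1)^3 + 11(i+1)^2, since 3·(48i^3 + 11i^2) − (48(i+1)^3 + 11(i+1)^2) = 96i^3 - 122i^2 - 166i - 59, which is nonnegative for all i ≥ 9.
Combining, 3·3^(i + 1) ≥ 48(i+1)^3 + 11(i+1)^2.
This completes the induction.
Hence the smallest such n₀ is 9.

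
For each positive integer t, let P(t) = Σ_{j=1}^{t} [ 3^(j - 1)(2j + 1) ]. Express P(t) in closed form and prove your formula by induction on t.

We claim P(t) = 3^t·t for all t ≥ 1.
Base case (t = 1): P(1) = 3, and the closed form gives 3. They agree.
For the inductive step, assume it holds for an arbitrary j ≥ 1, so P(j) = 3^j·j.
Then P(j+1) = P(j) + (3^j(2j + 3)) = (3^j·j) + (3^j(2j + 3)).
Simplifying, P(j+1) = 3^(j + 1)(j + 1) = 3^(j+1)·(j+1),
which is the closed form with t = j+1.
By the principle of mathematical induction, the result holds for all t ≥ 1.

P(t) = 3^t·t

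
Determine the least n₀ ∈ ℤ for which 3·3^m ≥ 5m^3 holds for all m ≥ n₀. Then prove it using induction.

At m = 4: 243 < 320, so the inequality fails and n₀ ≥ 5. We prove 3·3^m ≥ 5m^3 for all m ≥ 5.
Base step (m = 5): 3·3^m = 729 and 5m^3 = 625, so 729 ≥ 625.
Suppose the result is true for m = i, so 3·3^i ≥ 5i^3.
Then 3·3^(i + 1) = 3·(3·3^i) ≥ 3·(5i^3).
Also, for i ≥ 5 we have 3·(5i^3) ≥ 5(i+1)^3, since 3 ≥ (1 + 1/i)^3 for all i ≥ 5.
Combining, 3·3^(i + 1) ≥ 5(i+1)^3.
By the principle of mathematical induction, the result holds for all m ≥ 5.
Hence the smallest such n₀ is 5.

n₀ = 5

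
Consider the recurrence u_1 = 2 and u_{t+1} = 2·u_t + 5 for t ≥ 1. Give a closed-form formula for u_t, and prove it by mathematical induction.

Computing the first terms: u_1 = 2, u_2 = 9, u_3 = 23. This suggests u_t = 7·2^(t - 1) - 5.
Base case (t = 1): the formula gives 2 = 2 = u_1.
For the inductive step, assume it holds for an arbitrary m ≥ 1, so u_m = 7·2^(m - 1) - 5.
Then u_{m+1} = 2·u_m + 5 = 2·(7·2^(m - 1) - 5) + 5 = 7·2^m - 5 = 7·2^((m+1) - 1) - 5,
which is the claimed formula at t = m+1.
This completes the induction.

u_t = 7·2^(t - 1) - 5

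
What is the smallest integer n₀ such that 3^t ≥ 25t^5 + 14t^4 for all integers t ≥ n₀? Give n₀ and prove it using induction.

n₀ = 16

At t = 15: 14348907 < 19693125, so the inequality fails and n₀ ≥ 16. We prove 3^t ≥ 25t^5 + 14t^4 for all t ≥ 16.
Base case (t = 16): 3^t = 43046721 and 25t^5 + 14t^4 = 27131904, so 43046721 ≥ 27131904.
Inductive step: suppose the statement holds for some i ≥ 16, so 3^i ≥ 25i^5 + 14i^4.
Then 3^(i + 1) = 3·(3^i) ≥ 3·(25i^5 + 14i^4).
Also, for i ≥ 16 we have 3·(25i^5 + 14i^4) ≥ 25(i+1)^5 + 14(i+1)^4, since 3·(25i^5 + 14i^4) − (25(i+1)^5 + 14(i+1)^4) = 50i^5 - 97i^4 - 306i^3 - 334i^2 - 181i - 39, which is nonnegative for all i ≥ 16.
Combining, 3^(i + 1) ≥ 25(i+1)^5 + 14(i+1)^4.
This completes the induction.
Hence the smallest such n₀ is 16.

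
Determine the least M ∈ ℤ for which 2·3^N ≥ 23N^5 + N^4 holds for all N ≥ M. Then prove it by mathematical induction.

At N = 14: 9565938 < 12408368, so the inequality fails and M ≥ 15. We prove 2·3^N ≥ 23N^5 + N^4 for all N ≥ 15.
Base case (N = 15): 2·3^N = 28697814 and 23N^5 + N^4 = 17516250, so 28697814 ≥ 17516250.
For the inductive step, assume it holds for an arbitrary p ≥ 15, so 2·3^p ≥ 23p^5 + p^4.
Then 2·3^(p + 1) = 3·(2·3^p) ≥ 3·(23p^5 + p^4).
Also, for p ≥ 15 we have 3·(23p^5 + p^4) ≥ 23(p+1)^5 + (p+1)^4, since 3·(23p^5 + p^4) − (23(p+1)^5 + (p+1)^4) = 46p^5 - 113p^4 - 234p^3 - 236p^2 - 119p - 24, which is nonnegative for all p ≥ 15.
Combining, 2·3^(p + 1) ≥ 23(p+1)^5 + (p+1)^4.
By the principle of mathematical induction, the result holds for all N ≥ 15.
Hence the smallest such M is 15.

M = 15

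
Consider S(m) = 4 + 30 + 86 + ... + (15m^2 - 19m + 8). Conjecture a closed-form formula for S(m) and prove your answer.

S(m) = m(5m^2 - 2m + 1)

We claim S(m) = m(5m^2 - 2m + 1) for all m ≥ 1.
When m = 1: S(1) = 4, and the closed form gives 4. They agree.
For the inductive step, assume it holds for an arbitrary r ≥ 1, so S(r) = r(5r^2 - 2r + 1).
Then S(r+1) = S(r) + (15r^2 + 11r + 4) = (r(5r^2 - 2r + 1)) + (15r^2 + 11r + 4).
Simplifying, S(r+1) = (r + 1)(5r^2 + 8r + 4) = (r+1)(5(r+1)^2 - 2(r+1) + 1),
which is the closed form with m = r+1.
Hence, by induction on m, the claim holds for every m ≥ 1.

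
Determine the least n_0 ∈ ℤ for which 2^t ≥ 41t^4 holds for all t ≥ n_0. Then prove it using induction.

n_0 = 24

At t = 23: 8388608 < 11473481, so the inequality fails and n_0 ≥ 24. We prove 2^t ≥ 41t^4 for all t ≥ 24.
For the base case t = 24: 2^t = 16777216 and 41t^4 = 13602816, so 16777216 ≥ 13602816.
Inductive step: assume the claim holds for t = j, so 2^j ≥ 41j^4.
Then 2^(j + 1) = 2·(2^j) ≥ 2·(41j^4).
Also, for j ≥ 24 we have 2·(41j^4) ≥ 41(j+1)^4, since 2 ≥ (1 + 1/j)^4 for all j ≥ 24.
Combining, 2^(j + 1) ≥ 41(j+1)^4.
By induction, the statement is established for all t ≥ 24.
Hence the smallest such n_0 is 24.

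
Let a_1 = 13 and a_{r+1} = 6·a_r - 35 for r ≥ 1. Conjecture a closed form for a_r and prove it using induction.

Computing the first terms: a_1 = 13, a_2 = 43, a_3 = 223. This suggests a_r = 6^r + 7.
When r = 1: the formula gives 13 = 13 = a_1.
Inductive step: suppose the statement holds for some p ≥ 1, so a_p = 6^p + 7.
Then a_{p+1} = 6·a_p - 35 = 6·(6^p + 7) - 35 = 6^(p + 1) + 7,
which is the claimed formula at r = p+1.
By the principle of mathematical induction, the result holds for all r ≥ 1.

a_r = 6^r + 7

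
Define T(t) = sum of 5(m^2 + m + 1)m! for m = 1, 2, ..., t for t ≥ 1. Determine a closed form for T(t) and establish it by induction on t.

We claim T(t) = (5t + 5)(t + 1)! - 5 for all t ≥ 1.
For the base case t = 1: T(1) = 15, and the closed form gives 15. They agree.
Suppose the result is true for t = m, so T(m) = (5m + 5)(m + 1)! - 5.
Then T(m+1) = T(m) + (5(m^2 + 3m + 3)(m + 1)!) = ((5m + 5)(m + 1)! - 5) + (5(m^2 + 3m + 3)(m + 1)!).
Simplifying, T(m+1) = (5(m+1) + 5)((m+1) + 1)! - 5,
which is the closed form with t = m+1.
This completes the induction.

T(t) = (5t + 5)(t + 1)! - 5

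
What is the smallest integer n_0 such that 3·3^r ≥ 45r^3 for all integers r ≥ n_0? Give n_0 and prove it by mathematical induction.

At r = 8: 19683 < 23040, so the inequality fails and n_0 ≥ 9. We prove 3·3^r ≥ 45r^3 for all r ≥ 9.
When r = 9: 3·3^r = 59049 and 45r^3 = 32805, so 59049 ≥ 32805.
Inductive step: suppose the statement holds for some m ≥ 9, so 3·3^m ≥ 45m^3.
Then 3·3^(m + 1) = 3·(3·3^m) ≥ 3·(45m^3).
Also, for m ≥ 9 we have 3·(45m^3) ≥ 45(m+1)^3, since 3 ≥ (1 + 1/m)^3 for all m ≥ 9.
Combining, 3·3^(m + 1) ≥ 45(m+1)^3.
By induction, the statement is established for all r ≥ 9.
Hence the smallest such n_0 is 9.

n_0 = 9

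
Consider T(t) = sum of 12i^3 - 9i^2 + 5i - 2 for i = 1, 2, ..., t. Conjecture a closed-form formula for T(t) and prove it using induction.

T(t) = t(3t^3 + 3t^2 + t - 1)

We claim T(t) = t(3t^3 + 3t^2 + t - 1) for all t ≥ 1.
Base step (t = 1): T(1) = 6, and the closed form gives 6. They agree.
Inductive step: assume the claim holds for t = i, so T(i) = i(3i^3 + 3i^2 + i - 1).
Then T(i+1) = T(i) + (12i^3 + 27i^2 + 23i + 6) = (i(3i^3 + 3i^2 + i - 1)) + (12i^3 + 27i^2 + 23i + 6).
Simplifying, T(i+1) = (i + 1)(3i^3 + 12i^2 + 16i + 6) = (i+1)(3(i+1)^3 + 3(i+1)^2 + (i+1) - 1),
which is the closed form with t = i+1.
By induction, the statement is established for all t ≥ 1.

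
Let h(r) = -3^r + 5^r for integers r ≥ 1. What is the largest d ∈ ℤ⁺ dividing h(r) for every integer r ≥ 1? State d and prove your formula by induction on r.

Computing the first values: h(1) = 2 and h(2) = 16; gcd(2, 16) = 2, so d ≤ 2.
We prove 2 | -3^r + 5^r for all r ≥ 1 by induction on r.
For the base case r = 1: h(1) = 2 = 2·(1), so 2 | h(1).
Suppose the result is true for r = p, i.e. 2 | h(p). Then
5^{p+1} − 3^{p+1} = 5·5^p − 3·3^p = 5·(5^p − 3^p) + (2)·3^p. The first term is divisible by 2 by the inductive hypothesis, and the second term (2)·3^p is divisible by 2 since 2 | 2. Hence 2 | h(p+1).
This completes the induction.
Therefore the largest such d is 2.

d = 2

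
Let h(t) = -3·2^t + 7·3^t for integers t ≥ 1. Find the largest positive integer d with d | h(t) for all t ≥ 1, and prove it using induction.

Computing the first values: h(1) = 15 and h(2) = 51; gcd(15, 51) = 3, so d ≤ 3.
We prove 3 | -3·2^t + 7·3^t for all t ≥ 1 by induction on t.
Base case (t = 1): h(1) = 15 = 3·(5), so 3 | h(1).
Inductive step: assume the claim holds for t = k, i.e. 3 | h(k). Then
h(k+1) − 3·h(k) = (-3·2^(k+1) + 7·3^(k+1)) − 3·(-3·2^k + 7·3^k) = (-3)·2^k·(2 − 3) = (3)·2^k. Since 3 | h(k) by the inductive hypothesis, 3 | 3·h(k); and 3 | 3 since 3 = 3·1. Therefore 3 | h(k+1).
Hence, by induction on t, the claim holds for every t ≥ 1.
Therefore the largest such d is 3.

d = 3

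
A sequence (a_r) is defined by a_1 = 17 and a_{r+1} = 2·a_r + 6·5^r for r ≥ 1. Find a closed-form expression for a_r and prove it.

Computing the first terms: a_1 = 17, a_2 = 64, a_3 = 278. This suggests a_r = 7·2^(r - 1) + 2·5^r.
Base case (r = 1): the formula gives 17 = 17 = a_1.
For the inductive step, assume it holds for an arbitrary p ≥ 1, so a_p = 7·2^(p - 1) + 2·5^p.
Then a_{p+1} = 2·a_p + 6·5^p = 2·(7·2^(p - 1) + 2·5^p) + 6·5^p = 7·2^p + 2·5^(p + 1) = 7·2^((p+1) - 1) + 2·5^(p+1),
which is the claimed formula at r = p+1.
Hence, by induction on r, the claim holds for every r ≥ 1.

a_r = 7·2^(r - 1) + 2·5^r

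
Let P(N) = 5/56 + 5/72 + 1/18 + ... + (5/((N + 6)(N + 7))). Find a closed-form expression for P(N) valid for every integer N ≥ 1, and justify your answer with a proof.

We claim P(N) = 5N/(7(N + 7)) for all N ≥ 1.
Base case (N = 1): P(1) = 5/56, and the closed form gives 5/56. They agree.
Inductive step: suppose the statement holds for some m ≥ 1, so P(m) = 5m/(7(m + 7)).
Then P(m+1) = P(m) + (5/((m + 7)(m + 8))) = (5m/(7(m + 7))) + (5/((m + 7)(m + 8))).
Simplifying, P(m+1) = 5(m + 1)/(7(m + 8)) = 5(m+1)/(7((m+1) + 7)),
which is the closed form with N = m+1.
By induction, the statement is established for all N ≥ 1.

P(N) = 5N/(7(N + 7))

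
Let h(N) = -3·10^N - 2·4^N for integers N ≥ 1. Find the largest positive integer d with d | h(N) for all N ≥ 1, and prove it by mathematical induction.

d = 2

Computing the first values: h(1) = -38 and h(2) = -332; gcd(-38, -332) = 2, so d ≤ 2.
We prove 2 | -3·10^N - 2·4^N for all N ≥ 1 by induction on N.
Base case (N = 1): h(1) = -38 = 2·(-19), so 2 | h(1).
For the inductive step, assume it holds for an arbitrary k ≥ 1, i.e. 2 | h(k). Then
h(k+1) − 10·h(k) = (-3·10^(k+1) - 2·4^(k+1)) − 10·(-3·10^k - 2·4^k) = (-2)·4^k·(4 − 10) = (12)·4^k. Since 2 | h(k) by the inductive hypothesis, 2 | 10·h(k); and 2 | 12 since 12 = 2·6. Therefore 2 | h(k+1).
This completes the induction.
Therefore the largest such d is 2.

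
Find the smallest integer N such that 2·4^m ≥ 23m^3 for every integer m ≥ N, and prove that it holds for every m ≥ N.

N = 6

At m = 5: 2048 < 2875, so the inequality fails and N ≥ 6. We prove 2·4^m ≥ 23m^3 for all m ≥ 6.
When m = 6: 2·4^m = 8192 and 23m^3 = 4968, so 8192 ≥ 4968.
Inductive step: assume the claim holds for m = j, so 2·4^j ≥ 23j^3.
Then 2·4^(j + 1) = 4·(2·4^j) ≥ 4·(23j^3).
Also, for j ≥ 6 we have 4·(23j^3) ≥ 23(j+1)^3, since 4 ≥ (1 + 1/j)^3 for all j ≥ 6.
Combining, 2·4^(j + 1) ≥ 23(j+1)^3.
Hence, by induction on m, the claim holds for every m ≥ 6.
Hence the smallest such N is 6.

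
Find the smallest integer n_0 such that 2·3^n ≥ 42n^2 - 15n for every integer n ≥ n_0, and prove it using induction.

n_0 = 6

At n = 5: 486 < 975, so the inequality fails and n_0 ≥ 6. We prove 2·3^n ≥ 42n^2 - 15n for all n ≥ 6.
Base case (n = 6): 2·3^n = 1458 and 42n^2 - 15n = 1422, so 1458 ≥ 1422.
Suppose the result is true for n = j, so 2·3^j ≥ 42j^2 - 15j.
Then 2·3^(j + 1) = 3·(2·3^j) ≥ 3·(42j^2 - 15j).
Also, for j ≥ 6 we have 3·(42j^2 - 15j) ≥ 42(j+1)^2 - 15(j+1), since 3·(42j^2 - 15j) − (42(j+1)^2 - 15(j+1)) = 84j^2 - 114j - 27, which is nonnegative for all j ≥ 6.
Combining, 2·3^(j + 1) ≥ 42(j+1)^2 - 15(j+1).
By the principle of mathematical induction, the result holds for all n ≥ 6.
Hence the smallest such n_0 is 6.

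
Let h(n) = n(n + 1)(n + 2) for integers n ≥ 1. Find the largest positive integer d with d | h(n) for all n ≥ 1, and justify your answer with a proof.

Computing the first values: h(1) = 6 and h(2) = 24; gcd(6, 24) = 6, so d ≤ 6.
We prove 6 | n(n + 1)(n + 2) for all n ≥ 1 by induction on n.
Base step (n = 1): h(1) = 6 = 6·(1), so 6 | h(1).
For the inductive step, assume it holds for an arbitrary p ≥ 1, i.e. 6 | h(p). Then
h(p+1) − h(p) = (p+1)·(p+2)·(p+3) − p·(p+1)·(p+2) = (p+1)·(p+2)·[(p+3) − p] = 3·(p+1)·(p+2). The product of 2 consecutive integers is divisible by (2)! = 2, so h(p+1) − h(p) is divisible by 3·2 = 6. By the inductive hypothesis 6 | h(p), hence 6 | h(p+1).
By induction, the statement is established for all n ≥ 1.
Therefore the largest such d is 6.

d = 6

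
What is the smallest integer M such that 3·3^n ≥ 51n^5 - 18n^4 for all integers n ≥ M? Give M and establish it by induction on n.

At n = 14: 14348907 < 26737536, so the inequality fails and M ≥ 15. We prove 3·3^n ≥ 51n^5 - 18n^4 for all n ≥ 15.
Base case (n = 15): 3·3^n = 43046721 and 51n^5 - 18n^4 = 37816875, so 43046721 ≥ 37816875.
Suppose the result is true for n = m, so 3·3^m ≥ 51m^5 - 18m^4.
Then 3·3^(m + 1) = 3·(3·3^m) ≥ 3·(51m^5 - 18m^4).
Also, for m ≥ 15 we have 3·(51m^5 - 18m^4) ≥ 51(m+1)^5 - 18(m+1)^4, since 3·(51m^5 - 18m^4) − (51(m+1)^5 - 18(m+1)^4) = 102m^5 - 291m^4 - 438m^3 - 402m^2 - 183m - 33, which is nonnegative for all m ≥ 15.
Combining, 3·3^(m + 1) ≥ 51(m+1)^5 - 18(m+1)^4.
This completes the induction.
Hence the smallest such M is 15.

M = 15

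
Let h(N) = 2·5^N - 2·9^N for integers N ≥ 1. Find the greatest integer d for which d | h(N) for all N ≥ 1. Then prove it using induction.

d = 8

Computing the first values: h(1) = -8 and h(2) = -112; gcd(-8, -112) = 8, so d ≤ 8.
We prove 8 | 2·5^N - 2·9^N for all N ≥ 1 by induction on N.
Base case (N = 1): h(1) = -8 = 8·(-1), so 8 | h(1).
Suppose the result is true for N = p, i.e. 8 | h(p). Then
h(p+1) − 9·h(p) = (2·5^(p+1) - 2·9^(p+1)) − 9·(2·5^p - 2·9^p) = (2)·5^p·(5 − 9) = (-8)·5^p. Since 8 | h(p) by the inductive hypothesis, 8 | 9·h(p); and 8 | -8 since -8 = 8·-1. Therefore 8 | h(p+1).
By induction, the statement is established for all N ≥ 1.
Therefore the largest such d is 8.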